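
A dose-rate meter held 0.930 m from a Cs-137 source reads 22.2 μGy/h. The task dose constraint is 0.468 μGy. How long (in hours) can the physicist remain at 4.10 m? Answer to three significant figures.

0.410 h

Intensity scales as (d₁/d₂)², so rate at 4.10 m:
22.2 × (0.930/4.10)² = 22.2 × 0.05145 = 1.142 μGy/h.
Stay time = 0.468 μGy ÷ 1.142 μGy/h = 0.4098 h.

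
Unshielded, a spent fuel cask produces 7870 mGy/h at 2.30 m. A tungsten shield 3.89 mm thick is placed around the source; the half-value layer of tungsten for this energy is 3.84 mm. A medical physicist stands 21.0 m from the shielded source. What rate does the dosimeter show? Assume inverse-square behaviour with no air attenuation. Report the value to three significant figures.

Distance alone: 7870 × (2.30/21.0)² = 7870 × 0.01200 = 94.44 mGy/h.
Shield: 3.89/3.84 = 1.013 half-value layers → attenuation 2^(−1.013) = 0.4955.
Combined: 94.44 × 0.4955 = 46.80 mGy/h.

46.8 mGy/h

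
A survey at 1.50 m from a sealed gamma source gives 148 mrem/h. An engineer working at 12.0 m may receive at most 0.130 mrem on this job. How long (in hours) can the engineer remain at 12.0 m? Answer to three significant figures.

0.0562 h

Intensity scales as (d₁/d₂)², so rate at 12.0 m:
148 × (1.50/12.0)² = 148 × 0.01562 = 2.312 mrem/h.
Stay time = 0.130 mrem ÷ 2.312 mrem/h = 0.05623 h.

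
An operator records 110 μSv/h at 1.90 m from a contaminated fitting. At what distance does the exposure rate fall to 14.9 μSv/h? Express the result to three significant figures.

5.16 m

Intensity scales as (d₁/d₂)², so d₂ = d₁·√(I₁/I₂).
I₁/I₂ = 110/14.9 = 7.383, so d₂ = 1.90 × √7.383 = 5.163 m.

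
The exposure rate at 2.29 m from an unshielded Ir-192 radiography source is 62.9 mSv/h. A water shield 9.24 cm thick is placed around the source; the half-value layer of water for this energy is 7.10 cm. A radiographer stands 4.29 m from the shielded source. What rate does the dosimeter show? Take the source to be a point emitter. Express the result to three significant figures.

Distance alone: (2.29/4.29)² = 0.2849, so 62.9 × 0.2849 = 17.92 mSv/h.
Shield: 9.24/7.10 = 1.301 half-value layers → attenuation 2^(−1.301) = 0.4058.
Combined: 17.92 × 0.4058 = 7.272 mSv/h.

7.27 mSv/h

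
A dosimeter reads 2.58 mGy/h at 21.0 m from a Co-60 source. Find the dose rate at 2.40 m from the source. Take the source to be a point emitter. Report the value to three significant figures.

198 mGy/h

Using I₁d₁² = I₂d₂², the rate at 2.40 m is
2.58 × (21.0/2.40)² = 2.58 × 76.56 = 197.5 mGy/h.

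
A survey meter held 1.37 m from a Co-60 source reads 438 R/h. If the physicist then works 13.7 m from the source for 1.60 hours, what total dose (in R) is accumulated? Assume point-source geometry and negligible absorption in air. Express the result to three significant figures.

By the inverse-square law, rate at 13.7 m:
438 × (1.37/13.7)² = 438 × 0.01000 = 4.380 R/h.
Dose = rate × time = 4.380 R/h × 1.600 h = 7.008 R.

7.01 R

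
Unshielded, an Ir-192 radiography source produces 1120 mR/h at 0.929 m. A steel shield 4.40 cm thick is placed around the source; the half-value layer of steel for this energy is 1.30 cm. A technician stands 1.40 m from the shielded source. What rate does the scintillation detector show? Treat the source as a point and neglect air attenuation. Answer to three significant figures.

47.2 mR/h

Distance alone: 1120 × (0.929/1.40)² = 1120 × 0.4403 = 493.1 mR/h.
Shield: 4.40/1.30 = 3.385 half-value layers → attenuation 2^(−3.385) = 0.09572.
Combined: 493.1 × 0.09572 = 47.20 mR/h.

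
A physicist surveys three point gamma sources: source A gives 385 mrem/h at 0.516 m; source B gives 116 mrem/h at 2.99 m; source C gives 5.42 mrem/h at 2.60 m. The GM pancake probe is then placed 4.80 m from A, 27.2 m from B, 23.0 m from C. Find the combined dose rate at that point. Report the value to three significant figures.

Each source contributes Iᵢ·(dᵢ/rᵢ)²; contributions add.
A: 385 × (0.516/4.80)² = 4.449 mrem/h
B: 116 × (2.99/27.2)² = 1.402 mrem/h
C: 5.42 × (2.60/23.0)² = 0.06926 mrem/h
Total = 4.449 + 1.402 + 0.06926 = 5.920 mrem/h.

5.92 mrem/h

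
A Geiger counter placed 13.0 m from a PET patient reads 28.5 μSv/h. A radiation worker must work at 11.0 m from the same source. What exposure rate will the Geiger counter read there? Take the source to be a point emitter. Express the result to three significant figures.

39.8 μSv/h

Applying the 1/r² law, scaling from 13.0 m to 11.0 m:
(13.0/11.0)² = 1.397, so 28.5 × 1.397 = 39.81 μSv/h.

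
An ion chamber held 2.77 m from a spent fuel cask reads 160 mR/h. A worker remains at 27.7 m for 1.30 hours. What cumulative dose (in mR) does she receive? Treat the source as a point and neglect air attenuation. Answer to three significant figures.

Intensity scales as (d₁/d₂)², so rate at 27.7 m:
(2.77/27.7)² = 0.01000, so 160 × 0.01000 = 1.600 mR/h.
Dose = rate × time = 1.600 mR/h × 1.300 h = 2.080 mR.

2.08 mR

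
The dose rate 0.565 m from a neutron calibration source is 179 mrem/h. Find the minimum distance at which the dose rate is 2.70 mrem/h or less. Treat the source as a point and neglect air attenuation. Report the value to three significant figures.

Since intensity falls as 1/r², d₂ = d₁·√(I₁/I₂).
I₁/I₂ = 179/2.70 = 66.30, so d₂ = 0.565 × √66.30 = 4.601 m.

4.60 m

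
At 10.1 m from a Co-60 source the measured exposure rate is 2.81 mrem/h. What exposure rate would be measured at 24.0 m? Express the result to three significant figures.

Intensity scales as (d₁/d₂)², so scaling from 10.1 m to 24.0 m:
2.81 × (10.1/24.0)² = 2.81 × 0.1771 = 0.4977 mrem/h.

0.498 mrem/h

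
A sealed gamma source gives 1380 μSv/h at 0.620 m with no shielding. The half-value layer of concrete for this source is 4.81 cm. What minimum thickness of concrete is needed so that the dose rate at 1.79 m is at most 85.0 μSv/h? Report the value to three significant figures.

4.63 cm

At 1.79 m, distance alone gives 1380 × (0.620/1.79)² = 1380 × 0.1200 = 165.6 μSv/h.
Further attenuation needed: 165.6/85.0 = 1.948.
n = log₂(1.948) = 0.9620 half-value layers.
Thickness = 0.9620 × 4.81 cm = 4.627 cm.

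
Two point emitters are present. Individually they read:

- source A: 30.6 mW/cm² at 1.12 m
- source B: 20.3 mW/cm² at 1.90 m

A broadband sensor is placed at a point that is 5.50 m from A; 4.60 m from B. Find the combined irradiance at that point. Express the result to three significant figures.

4.73 mW/cm²

Each source contributes Iᵢ·(dᵢ/rᵢ)²; contributions add.
A: 30.6 × (1.12/5.50)² = 1.269 mW/cm²
B: 20.3 × (1.90/4.60)² = 3.463 mW/cm²
Total = 1.269 + 3.463 = 4.732 mW/cm².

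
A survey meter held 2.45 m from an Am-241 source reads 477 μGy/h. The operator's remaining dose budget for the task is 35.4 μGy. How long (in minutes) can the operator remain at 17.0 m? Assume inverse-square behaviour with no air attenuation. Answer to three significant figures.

214 min

By the inverse-square law, rate at 17.0 m:
(2.45/17.0)² = 0.02077, so 477 × 0.02077 = 9.907 μGy/h.
Stay time = 35.4 μGy ÷ 9.907 μGy/h = 3.573 h = 214.4 min.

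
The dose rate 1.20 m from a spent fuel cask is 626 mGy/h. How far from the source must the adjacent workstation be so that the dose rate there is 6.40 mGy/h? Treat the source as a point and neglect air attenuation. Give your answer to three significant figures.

Intensity scales as (d₁/d₂)², so d₂ = d₁·√(I₁/I₂).
I₁/I₂ = 626/6.40 = 97.81, so d₂ = 1.20 × √97.81 = 11.87 m.

11.9 m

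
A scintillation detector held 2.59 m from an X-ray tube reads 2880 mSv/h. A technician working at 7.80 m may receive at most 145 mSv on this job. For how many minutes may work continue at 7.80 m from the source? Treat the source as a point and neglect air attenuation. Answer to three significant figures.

27.4 min

Applying the 1/r² law, rate at 7.80 m:
2880 × (2.59/7.80)² = 2880 × 0.1103 = 317.7 mSv/h.
Stay time = 145 mSv ÷ 317.7 mSv/h = 0.4564 h = 27.38 min.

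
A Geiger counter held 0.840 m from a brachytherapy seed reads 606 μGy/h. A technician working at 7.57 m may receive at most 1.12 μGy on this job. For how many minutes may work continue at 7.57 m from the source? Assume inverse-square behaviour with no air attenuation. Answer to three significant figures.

9.01 min

Applying the 1/r² law, rate at 7.57 m:
(0.840/7.57)² = 0.01231, so 606 × 0.01231 = 7.460 μGy/h.
Stay time = 1.12 μGy ÷ 7.460 μGy/h = 0.1501 h = 9.006 min.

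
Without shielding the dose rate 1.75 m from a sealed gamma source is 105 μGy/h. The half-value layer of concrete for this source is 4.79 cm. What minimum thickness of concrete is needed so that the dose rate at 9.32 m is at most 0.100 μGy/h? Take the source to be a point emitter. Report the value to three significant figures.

At 9.32 m, distance alone gives (1.75/9.32)² = 0.03526, so 105 × 0.03526 = 3.702 μGy/h.
Further attenuation needed: 3.702/0.100 = 37.02.
n = log₂(37.02) = 5.210 half-value layers.
Thickness = 5.210 × 4.79 cm = 24.96 cm.

25.0 cm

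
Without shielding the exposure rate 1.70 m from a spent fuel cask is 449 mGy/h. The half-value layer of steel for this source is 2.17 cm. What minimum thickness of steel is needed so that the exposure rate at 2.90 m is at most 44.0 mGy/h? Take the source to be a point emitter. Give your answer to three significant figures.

At 2.90 m, distance alone gives (1.70/2.90)² = 0.3436, so 449 × 0.3436 = 154.3 mGy/h.
Further attenuation needed: 154.3/44.0 = 3.507.
n = log₂(3.507) = 1.810 half-value layers.
Thickness = 1.810 × 2.17 cm = 3.928 cm.

3.93 cm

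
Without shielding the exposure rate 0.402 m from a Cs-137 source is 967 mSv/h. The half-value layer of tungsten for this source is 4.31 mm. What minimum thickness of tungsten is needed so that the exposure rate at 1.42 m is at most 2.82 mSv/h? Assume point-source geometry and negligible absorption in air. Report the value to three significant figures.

At 1.42 m, distance alone gives 967 × (0.402/1.42)² = 967 × 0.08014 = 77.50 mSv/h.
Further attenuation needed: 77.50/2.82 = 27.48.
n = log₂(27.48) = 4.780 half-value layers.
Thickness = 4.780 × 4.31 mm = 20.60 mm.

20.6 mm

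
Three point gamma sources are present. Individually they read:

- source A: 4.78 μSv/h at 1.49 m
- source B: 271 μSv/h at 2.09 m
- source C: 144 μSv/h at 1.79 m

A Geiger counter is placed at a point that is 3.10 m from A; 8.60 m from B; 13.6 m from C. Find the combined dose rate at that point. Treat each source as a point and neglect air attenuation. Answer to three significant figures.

19.6 μSv/h

By superposition, sum each source's inverse-square contribution:
A: 4.78 × (1.49/3.10)² = 1.104 μSv/h
B: 271 × (2.09/8.60)² = 16.01 μSv/h
C: 144 × (1.79/13.6)² = 2.495 μSv/h
Total = 1.104 + 16.01 + 2.495 = 19.61 μSv/h.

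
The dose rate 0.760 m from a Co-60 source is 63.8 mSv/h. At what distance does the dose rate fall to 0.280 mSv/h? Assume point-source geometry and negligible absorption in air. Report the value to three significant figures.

11.5 m

Intensity scales as (d₁/d₂)², so d₂ = d₁·√(I₁/I₂).
I₁/I₂ = 63.8/0.280 = 227.9, so d₂ = 0.760 × √227.9 = 11.47 m.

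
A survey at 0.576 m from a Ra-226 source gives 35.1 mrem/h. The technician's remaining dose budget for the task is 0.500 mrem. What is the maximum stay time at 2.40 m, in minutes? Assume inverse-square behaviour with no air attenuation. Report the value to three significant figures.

Using I₁d₁² = I₂d₂², rate at 2.40 m:
35.1 × (0.576/2.40)² = 35.1 × 0.05760 = 2.022 mrem/h.
Stay time = 0.500 mrem ÷ 2.022 mrem/h = 0.2473 h = 14.84 min.

14.8 min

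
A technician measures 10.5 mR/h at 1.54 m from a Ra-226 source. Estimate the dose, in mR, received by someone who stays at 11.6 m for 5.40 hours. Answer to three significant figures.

0.999 mR

By the inverse-square law, rate at 11.6 m:
(1.54/11.6)² = 0.01762, so 10.5 × 0.01762 = 0.1850 mR/h.
Dose = rate × time = 0.1850 mR/h × 5.400 h = 0.9990 mR.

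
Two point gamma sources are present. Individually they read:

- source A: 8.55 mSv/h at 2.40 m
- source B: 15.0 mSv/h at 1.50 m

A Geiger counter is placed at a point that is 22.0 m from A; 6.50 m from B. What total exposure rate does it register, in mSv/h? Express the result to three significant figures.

0.901 mSv/h

Each source contributes Iᵢ·(dᵢ/rᵢ)²; contributions add.
A: 8.55 × (2.40/22.0)² = 0.1018 mSv/h
B: 15.0 × (1.50/6.50)² = 0.7988 mSv/h
Total = 0.1018 + 0.7988 = 0.9006 mSv/h.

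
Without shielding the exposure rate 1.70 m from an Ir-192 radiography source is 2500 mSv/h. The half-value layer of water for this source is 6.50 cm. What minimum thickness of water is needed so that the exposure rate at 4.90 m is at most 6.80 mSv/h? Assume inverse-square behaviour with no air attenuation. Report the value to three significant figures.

At 4.90 m, distance alone gives 2500 × (1.70/4.90)² = 2500 × 0.1204 = 301.0 mSv/h.
Further attenuation needed: 301.0/6.80 = 44.26.
n = log₂(44.26) = 5.468 half-value layers.
Thickness = 5.468 × 6.50 cm = 35.54 cm.

35.5 cm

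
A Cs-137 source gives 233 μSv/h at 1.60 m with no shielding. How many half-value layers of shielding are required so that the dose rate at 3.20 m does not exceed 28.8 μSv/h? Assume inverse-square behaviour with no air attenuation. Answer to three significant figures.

1.02 half-value layers

At 3.20 m, distance alone gives 233 × (1.60/3.20)² = 233 × 0.2500 = 58.25 μSv/h.
Further attenuation needed: 58.25/28.8 = 2.023.
n = log₂(2.023) = 1.016 half-value layers.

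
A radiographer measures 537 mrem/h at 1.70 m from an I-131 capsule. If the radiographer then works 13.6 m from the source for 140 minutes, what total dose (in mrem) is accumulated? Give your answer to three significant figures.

Applying the 1/r² law, rate at 13.6 m:
537 × (1.70/13.6)² = 537 × 0.01562 = 8.388 mrem/h.
Dose = rate × time = 8.388 mrem/h × 2.333 h = 19.57 mrem.

19.6 mrem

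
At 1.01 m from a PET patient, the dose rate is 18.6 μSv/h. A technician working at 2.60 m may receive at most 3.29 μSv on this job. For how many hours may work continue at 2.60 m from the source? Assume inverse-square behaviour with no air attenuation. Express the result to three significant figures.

1.17 h

Intensity scales as (d₁/d₂)², so rate at 2.60 m:
(1.01/2.60)² = 0.1509, so 18.6 × 0.1509 = 2.807 μSv/h.
Stay time = 3.29 μSv ÷ 2.807 μSv/h = 1.172 h.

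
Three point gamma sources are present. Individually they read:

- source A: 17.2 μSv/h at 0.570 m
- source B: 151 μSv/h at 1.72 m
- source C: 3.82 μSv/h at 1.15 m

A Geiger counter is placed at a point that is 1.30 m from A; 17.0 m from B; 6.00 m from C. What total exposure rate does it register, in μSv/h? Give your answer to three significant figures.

4.99 μSv/h

By superposition, sum each source's inverse-square contribution:
A: 17.2 × (0.570/1.30)² = 3.307 μSv/h
B: 151 × (1.72/17.0)² = 1.546 μSv/h
C: 3.82 × (1.15/6.00)² = 0.1403 μSv/h
Total = 3.307 + 1.546 + 0.1403 = 4.993 μSv/h.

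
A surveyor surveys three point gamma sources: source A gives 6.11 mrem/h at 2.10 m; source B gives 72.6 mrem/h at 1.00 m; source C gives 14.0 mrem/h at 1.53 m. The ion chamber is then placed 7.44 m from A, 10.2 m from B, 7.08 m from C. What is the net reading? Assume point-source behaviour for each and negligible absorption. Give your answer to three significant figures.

1.84 mrem/h

By superposition, sum each source's inverse-square contribution:
A: 6.11 × (2.10/7.44)² = 0.4868 mrem/h
B: 72.6 × (1.00/10.2)² = 0.6978 mrem/h
C: 14.0 × (1.53/7.08)² = 0.6538 mrem/h
Total = 0.4868 + 0.6978 + 0.6538 = 1.838 mrem/h.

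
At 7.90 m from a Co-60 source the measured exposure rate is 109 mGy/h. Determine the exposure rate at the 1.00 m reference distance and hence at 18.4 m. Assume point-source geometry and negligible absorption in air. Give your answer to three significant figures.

6800 mGy/h; 20.1 mGy/h

Using I₁d₁² = I₂d₂²,
At 1.00 m: (7.90/1.00)² = 62.41, so 109 × 62.41 = 6803 mGy/h
At 18.4 m: (1.00/18.4)² = 0.002954, so 6803 × 0.002954 = 20.10 mGy/h.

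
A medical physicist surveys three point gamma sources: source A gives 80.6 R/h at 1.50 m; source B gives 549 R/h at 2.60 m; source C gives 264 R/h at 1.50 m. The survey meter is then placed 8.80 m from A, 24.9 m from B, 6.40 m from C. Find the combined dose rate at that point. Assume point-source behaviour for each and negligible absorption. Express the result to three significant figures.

22.8 R/h

By superposition, sum each source's inverse-square contribution:
A: 80.6 × (1.50/8.80)² = 2.342 R/h
B: 549 × (2.60/24.9)² = 5.986 R/h
C: 264 × (1.50/6.40)² = 14.50 R/h
Total = 2.342 + 5.986 + 14.50 = 22.83 R/h.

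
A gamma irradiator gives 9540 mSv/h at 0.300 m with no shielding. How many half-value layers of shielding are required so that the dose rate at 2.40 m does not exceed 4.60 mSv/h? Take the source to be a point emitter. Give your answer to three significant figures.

5.02 half-value layers

At 2.40 m, distance alone gives (0.300/2.40)² = 0.01562, so 9540 × 0.01562 = 149.0 mSv/h.
Further attenuation needed: 149.0/4.60 = 32.39.
n = log₂(32.39) = 5.017 half-value layers.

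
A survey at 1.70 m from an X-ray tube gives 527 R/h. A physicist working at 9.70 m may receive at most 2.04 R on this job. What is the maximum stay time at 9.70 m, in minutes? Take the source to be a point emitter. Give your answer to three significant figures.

Using I₁d₁² = I₂d₂², rate at 9.70 m:
527 × (1.70/9.70)² = 527 × 0.03072 = 16.19 R/h.
Stay time = 2.04 R ÷ 16.19 R/h = 0.1260 h = 7.560 min.

7.56 min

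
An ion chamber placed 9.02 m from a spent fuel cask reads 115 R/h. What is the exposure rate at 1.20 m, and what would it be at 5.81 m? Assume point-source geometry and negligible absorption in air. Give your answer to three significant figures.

6500 R/h; 277 R/h

Using I₁d₁² = I₂d₂²,
At 1.20 m: 115 × (9.02/1.20)² = 115 × 56.50 = 6498 R/h
At 5.81 m: (1.20/5.81)² = 0.04266, so 6498 × 0.04266 = 277.2 R/h.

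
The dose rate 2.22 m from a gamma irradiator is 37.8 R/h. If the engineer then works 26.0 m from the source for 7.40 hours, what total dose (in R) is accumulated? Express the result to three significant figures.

Using I₁d₁² = I₂d₂², rate at 26.0 m:
(2.22/26.0)² = 0.007291, so 37.8 × 0.007291 = 0.2756 R/h.
Dose = rate × time = 0.2756 R/h × 7.400 h = 2.039 R.

2.04 R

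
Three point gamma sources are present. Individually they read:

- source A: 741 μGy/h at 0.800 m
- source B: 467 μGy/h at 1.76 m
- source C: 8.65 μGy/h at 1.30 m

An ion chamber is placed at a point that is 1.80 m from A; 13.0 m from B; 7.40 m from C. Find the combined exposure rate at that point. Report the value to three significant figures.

155 μGy/h

By superposition, sum each source's inverse-square contribution:
A: 741 × (0.800/1.80)² = 146.4 μGy/h
B: 467 × (1.76/13.0)² = 8.560 μGy/h
C: 8.65 × (1.30/7.40)² = 0.2670 μGy/h
Total = 146.4 + 8.560 + 0.2670 = 155.2 μGy/h.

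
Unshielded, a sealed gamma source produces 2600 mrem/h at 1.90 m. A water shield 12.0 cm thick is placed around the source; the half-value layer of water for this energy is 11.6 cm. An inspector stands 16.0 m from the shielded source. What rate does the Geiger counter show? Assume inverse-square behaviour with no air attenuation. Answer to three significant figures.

17.9 mrem/h

Distance alone: 2600 × (1.90/16.0)² = 2600 × 0.01410 = 36.66 mrem/h.
Shield: 12.0/11.6 = 1.034 half-value layers → attenuation 2^(−1.034) = 0.4884.
Combined: 36.66 × 0.4884 = 17.90 mrem/h.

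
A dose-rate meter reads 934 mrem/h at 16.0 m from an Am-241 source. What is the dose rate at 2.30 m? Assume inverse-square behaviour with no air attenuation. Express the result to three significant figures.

45200 mrem/h

Applying the 1/r² law, the rate at 2.30 m is
(16.0/2.30)² = 48.39, so 934 × 48.39 = 45200 mrem/h.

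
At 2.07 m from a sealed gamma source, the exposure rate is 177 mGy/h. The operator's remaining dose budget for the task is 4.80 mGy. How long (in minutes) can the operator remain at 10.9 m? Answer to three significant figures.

45.1 min

Intensity scales as (d₁/d₂)², so rate at 10.9 m:
(2.07/10.9)² = 0.03607, so 177 × 0.03607 = 6.384 mGy/h.
Stay time = 4.80 mGy ÷ 6.384 mGy/h = 0.7519 h = 45.11 min.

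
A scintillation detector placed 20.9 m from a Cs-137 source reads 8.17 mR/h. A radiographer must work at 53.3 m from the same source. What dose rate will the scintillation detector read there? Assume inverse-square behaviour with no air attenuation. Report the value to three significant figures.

1.26 mR/h

Applying the 1/r² law, scaling from 20.9 m to 53.3 m:
8.17 × (20.9/53.3)² = 8.17 × 0.1538 = 1.257 mR/h.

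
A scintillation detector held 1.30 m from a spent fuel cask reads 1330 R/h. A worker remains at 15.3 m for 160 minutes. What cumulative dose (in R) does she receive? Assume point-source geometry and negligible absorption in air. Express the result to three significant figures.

25.6 R

Using I₁d₁² = I₂d₂², rate at 15.3 m:
(1.30/15.3)² = 0.007219, so 1330 × 0.007219 = 9.601 R/h.
Dose = rate × time = 9.601 R/h × 2.667 h = 25.61 R.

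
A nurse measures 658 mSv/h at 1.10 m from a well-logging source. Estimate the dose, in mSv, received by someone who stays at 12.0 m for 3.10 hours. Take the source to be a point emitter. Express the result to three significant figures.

17.1 mSv

Applying the 1/r² law, rate at 12.0 m:
(1.10/12.0)² = 0.008403, so 658 × 0.008403 = 5.529 mSv/h.
Dose = rate × time = 5.529 mSv/h × 3.100 h = 17.14 mSv.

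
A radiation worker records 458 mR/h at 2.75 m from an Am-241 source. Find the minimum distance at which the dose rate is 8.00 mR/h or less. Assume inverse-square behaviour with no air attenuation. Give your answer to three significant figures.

Since intensity falls as 1/r², d₂ = d₁·√(I₁/I₂).
I₁/I₂ = 458/8.00 = 57.25, so d₂ = 2.75 × √57.25 = 20.81 m.

20.8 m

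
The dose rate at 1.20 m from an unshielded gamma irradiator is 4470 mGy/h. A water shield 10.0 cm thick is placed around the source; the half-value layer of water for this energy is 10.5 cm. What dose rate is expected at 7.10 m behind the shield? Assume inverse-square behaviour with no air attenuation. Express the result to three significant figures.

66.0 mGy/h

Distance alone: (1.20/7.10)² = 0.02857, so 4470 × 0.02857 = 127.7 mGy/h.
Shield: 10.0/10.5 = 0.9524 half-value layers → attenuation 2^(−0.9524) = 0.5168.
Combined: 127.7 × 0.5168 = 66.00 mGy/h.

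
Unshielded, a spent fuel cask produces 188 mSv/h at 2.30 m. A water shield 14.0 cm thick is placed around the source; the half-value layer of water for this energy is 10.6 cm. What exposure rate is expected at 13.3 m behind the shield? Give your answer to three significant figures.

2.25 mSv/h

Distance alone: (2.30/13.3)² = 0.02991, so 188 × 0.02991 = 5.623 mSv/h.
Shield: 14.0/10.6 = 1.321 half-value layers → attenuation 2^(−1.321) = 0.4003.
Combined: 5.623 × 0.4003 = 2.251 mSv/h.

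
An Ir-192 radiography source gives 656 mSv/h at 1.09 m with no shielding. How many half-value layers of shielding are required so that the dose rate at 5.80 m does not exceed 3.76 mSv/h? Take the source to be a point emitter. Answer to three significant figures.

2.62 half-value layers

At 5.80 m, distance alone gives 656 × (1.09/5.80)² = 656 × 0.03532 = 23.17 mSv/h.
Further attenuation needed: 23.17/3.76 = 6.162.
n = log₂(6.162) = 2.623 half-value layers.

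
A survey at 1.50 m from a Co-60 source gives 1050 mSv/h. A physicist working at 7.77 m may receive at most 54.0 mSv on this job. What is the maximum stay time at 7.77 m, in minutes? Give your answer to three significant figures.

By the inverse-square law, rate at 7.77 m:
1050 × (1.50/7.77)² = 1050 × 0.03727 = 39.13 mSv/h.
Stay time = 54.0 mSv ÷ 39.13 mSv/h = 1.380 h = 82.80 min.

82.8 min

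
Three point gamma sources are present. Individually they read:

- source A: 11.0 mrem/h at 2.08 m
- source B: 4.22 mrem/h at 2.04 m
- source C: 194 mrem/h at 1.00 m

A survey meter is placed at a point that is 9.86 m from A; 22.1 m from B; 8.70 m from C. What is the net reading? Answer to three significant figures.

3.09 mrem/h

By superposition, sum each source's inverse-square contribution:
A: 11.0 × (2.08/9.86)² = 0.4895 mrem/h
B: 4.22 × (2.04/22.1)² = 0.03596 mrem/h
C: 194 × (1.00/8.70)² = 2.563 mrem/h
Total = 0.4895 + 0.03596 + 2.563 = 3.088 mrem/h.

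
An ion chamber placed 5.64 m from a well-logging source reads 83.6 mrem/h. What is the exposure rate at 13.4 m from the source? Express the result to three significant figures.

Since intensity falls as 1/r², scaling from 5.64 m to 13.4 m:
83.6 × (5.64/13.4)² = 83.6 × 0.1772 = 14.81 mrem/h.

14.8 mrem/h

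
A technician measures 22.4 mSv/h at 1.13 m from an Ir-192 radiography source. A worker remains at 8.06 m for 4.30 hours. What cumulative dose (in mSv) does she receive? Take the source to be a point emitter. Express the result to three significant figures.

Using I₁d₁² = I₂d₂², rate at 8.06 m:
(1.13/8.06)² = 0.01966, so 22.4 × 0.01966 = 0.4404 mSv/h.
Dose = rate × time = 0.4404 mSv/h × 4.300 h = 1.894 mSv.

1.89 mSv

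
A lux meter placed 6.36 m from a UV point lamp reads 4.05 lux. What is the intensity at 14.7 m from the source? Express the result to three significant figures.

0.758 lux

Since intensity falls as 1/r², scaling from 6.36 m to 14.7 m:
4.05 × (6.36/14.7)² = 4.05 × 0.1872 = 0.7582 lux.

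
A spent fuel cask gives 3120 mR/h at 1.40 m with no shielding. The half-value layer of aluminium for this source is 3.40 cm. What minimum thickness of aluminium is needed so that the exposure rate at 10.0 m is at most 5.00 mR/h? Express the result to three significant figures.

At 10.0 m, distance alone gives (1.40/10.0)² = 0.01960, so 3120 × 0.01960 = 61.15 mR/h.
Further attenuation needed: 61.15/5.00 = 12.23.
n = log₂(12.23) = 3.612 half-value layers.
Thickness = 3.612 × 3.40 cm = 12.28 cm.

12.3 cm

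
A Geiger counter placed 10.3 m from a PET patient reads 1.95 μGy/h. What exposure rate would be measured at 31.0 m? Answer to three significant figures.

Intensity scales as (d₁/d₂)², so scaling from 10.3 m to 31.0 m:
1.95 × (10.3/31.0)² = 1.95 × 0.1104 = 0.2153 μGy/h.

0.215 μGy/h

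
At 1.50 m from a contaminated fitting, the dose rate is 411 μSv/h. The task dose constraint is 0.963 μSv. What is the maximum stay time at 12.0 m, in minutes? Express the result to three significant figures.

By the inverse-square law, rate at 12.0 m:
411 × (1.50/12.0)² = 411 × 0.01562 = 6.420 μSv/h.
Stay time = 0.963 μSv ÷ 6.420 μSv/h = 0.1500 h = 9.000 min.

9.00 min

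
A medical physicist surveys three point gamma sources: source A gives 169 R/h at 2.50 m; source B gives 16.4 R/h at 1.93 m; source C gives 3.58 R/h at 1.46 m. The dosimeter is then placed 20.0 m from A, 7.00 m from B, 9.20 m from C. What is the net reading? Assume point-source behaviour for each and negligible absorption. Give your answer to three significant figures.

3.98 R/h

By superposition, sum each source's inverse-square contribution:
A: 169 × (2.50/20.0)² = 2.641 R/h
B: 16.4 × (1.93/7.00)² = 1.247 R/h
C: 3.58 × (1.46/9.20)² = 0.09016 R/h
Total = 2.641 + 1.247 + 0.09016 = 3.978 R/h.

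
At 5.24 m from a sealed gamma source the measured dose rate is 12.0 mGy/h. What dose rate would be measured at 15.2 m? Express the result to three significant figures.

1.43 mGy/h

Using I₁d₁² = I₂d₂², scaling from 5.24 m to 15.2 m:
(5.24/15.2)² = 0.1188, so 12.0 × 0.1188 = 1.426 mGy/h.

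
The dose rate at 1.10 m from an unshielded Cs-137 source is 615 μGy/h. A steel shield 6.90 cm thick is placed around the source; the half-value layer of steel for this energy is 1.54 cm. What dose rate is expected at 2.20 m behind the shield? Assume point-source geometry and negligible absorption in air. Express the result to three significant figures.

6.89 μGy/h

Distance alone: 615 × (1.10/2.20)² = 615 × 0.2500 = 153.8 μGy/h.
Shield: 6.90/1.54 = 4.481 half-value layers → attenuation 2^(−4.481) = 0.04478.
Combined: 153.8 × 0.04478 = 6.887 μGy/h.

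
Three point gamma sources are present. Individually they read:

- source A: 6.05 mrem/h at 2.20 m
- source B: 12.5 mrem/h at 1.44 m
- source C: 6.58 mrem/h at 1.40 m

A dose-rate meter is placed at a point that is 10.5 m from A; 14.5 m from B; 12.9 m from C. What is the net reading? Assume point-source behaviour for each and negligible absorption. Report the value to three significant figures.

Each source contributes Iᵢ·(dᵢ/rᵢ)²; contributions add.
A: 6.05 × (2.20/10.5)² = 0.2656 mrem/h
B: 12.5 × (1.44/14.5)² = 0.1233 mrem/h
C: 6.58 × (1.40/12.9)² = 0.07750 mrem/h
Total = 0.2656 + 0.1233 + 0.07750 = 0.4664 mrem/h.

0.466 mrem/h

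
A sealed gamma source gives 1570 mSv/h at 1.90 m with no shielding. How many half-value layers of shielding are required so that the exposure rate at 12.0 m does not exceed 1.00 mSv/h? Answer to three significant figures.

5.30 half-value layers

At 12.0 m, distance alone gives 1570 × (1.90/12.0)² = 1570 × 0.02507 = 39.36 mSv/h.
Further attenuation needed: 39.36/1.00 = 39.36.
n = log₂(39.36) = 5.299 half-value layers.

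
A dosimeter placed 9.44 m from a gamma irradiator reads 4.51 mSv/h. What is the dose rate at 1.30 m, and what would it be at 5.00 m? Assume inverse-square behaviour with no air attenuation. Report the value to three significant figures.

238 mSv/h; 16.1 mSv/h

Since intensity falls as 1/r²,
At 1.30 m: 4.51 × (9.44/1.30)² = 4.51 × 52.73 = 237.8 mSv/h
At 5.00 m: (1.30/5.00)² = 0.06760, so 237.8 × 0.06760 = 16.08 mSv/h.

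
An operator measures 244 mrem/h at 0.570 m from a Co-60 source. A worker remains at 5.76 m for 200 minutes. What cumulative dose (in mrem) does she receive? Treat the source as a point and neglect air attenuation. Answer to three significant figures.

7.96 mrem

Intensity scales as (d₁/d₂)², so rate at 5.76 m:
(0.570/5.76)² = 0.009793, so 244 × 0.009793 = 2.389 mrem/h.
Dose = rate × time = 2.389 mrem/h × 3.333 h = 7.963 mrem.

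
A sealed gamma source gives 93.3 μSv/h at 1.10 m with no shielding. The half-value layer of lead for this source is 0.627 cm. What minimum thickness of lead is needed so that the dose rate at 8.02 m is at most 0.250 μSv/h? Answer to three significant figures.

At 8.02 m, distance alone gives 93.3 × (1.10/8.02)² = 93.3 × 0.01881 = 1.755 μSv/h.
Further attenuation needed: 1.755/0.250 = 7.020.
n = log₂(7.020) = 2.811 half-value layers.
Thickness = 2.811 × 0.627 cm = 1.762 cm.

1.76 cm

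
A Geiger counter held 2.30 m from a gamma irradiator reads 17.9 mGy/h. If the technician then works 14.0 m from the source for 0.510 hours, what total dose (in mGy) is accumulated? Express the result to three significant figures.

Applying the 1/r² law, rate at 14.0 m:
17.9 × (2.30/14.0)² = 17.9 × 0.02699 = 0.4831 mGy/h.
Dose = rate × time = 0.4831 mGy/h × 0.5100 h = 0.2464 mGy.

0.246 mGy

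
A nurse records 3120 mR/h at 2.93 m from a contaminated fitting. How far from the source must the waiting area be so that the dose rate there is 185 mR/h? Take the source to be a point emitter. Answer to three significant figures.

By the inverse-square law, d₂ = d₁·√(I₁/I₂).
I₁/I₂ = 3120/185 = 16.86, so d₂ = 2.93 × √16.86 = 12.03 m.

12.0 m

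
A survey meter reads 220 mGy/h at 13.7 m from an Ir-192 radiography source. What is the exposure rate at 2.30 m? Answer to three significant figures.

7810 mGy/h

Intensity scales as (d₁/d₂)², so the rate at 2.30 m is
220 × (13.7/2.30)² = 220 × 35.48 = 7806 mGy/h.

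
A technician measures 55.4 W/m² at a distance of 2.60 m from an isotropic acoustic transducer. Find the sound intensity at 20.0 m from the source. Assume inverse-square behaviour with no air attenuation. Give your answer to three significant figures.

0.936 W/m²

Since intensity falls as 1/r², the rate at 20.0 m is
(2.60/20.0)² = 0.01690, so 55.4 × 0.01690 = 0.9363 W/m².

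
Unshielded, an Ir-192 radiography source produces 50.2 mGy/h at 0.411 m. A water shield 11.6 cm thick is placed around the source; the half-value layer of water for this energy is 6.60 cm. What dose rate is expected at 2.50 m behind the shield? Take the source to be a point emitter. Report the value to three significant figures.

Distance alone: 50.2 × (0.411/2.50)² = 50.2 × 0.02703 = 1.357 mGy/h.
Shield: 11.6/6.60 = 1.758 half-value layers → attenuation 2^(−1.758) = 0.2957.
Combined: 1.357 × 0.2957 = 0.4013 mGy/h.

0.401 mGy/h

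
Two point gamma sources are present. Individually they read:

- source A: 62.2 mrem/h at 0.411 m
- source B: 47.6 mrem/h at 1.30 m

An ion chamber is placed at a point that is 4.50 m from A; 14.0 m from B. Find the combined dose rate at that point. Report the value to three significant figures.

By superposition, sum each source's inverse-square contribution:
A: 62.2 × (0.411/4.50)² = 0.5189 mrem/h
B: 47.6 × (1.30/14.0)² = 0.4104 mrem/h
Total = 0.5189 + 0.4104 = 0.9293 mrem/h.

0.929 mrem/h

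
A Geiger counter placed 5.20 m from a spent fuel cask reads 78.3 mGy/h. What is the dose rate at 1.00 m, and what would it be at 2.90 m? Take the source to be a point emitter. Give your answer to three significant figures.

2120 mGy/h; 252 mGy/h

Since intensity falls as 1/r²,
At 1.00 m: (5.20/1.00)² = 27.04, so 78.3 × 27.04 = 2117 mGy/h
At 2.90 m: 2117 × (1.00/2.90)² = 2117 × 0.1189 = 251.7 mGy/h.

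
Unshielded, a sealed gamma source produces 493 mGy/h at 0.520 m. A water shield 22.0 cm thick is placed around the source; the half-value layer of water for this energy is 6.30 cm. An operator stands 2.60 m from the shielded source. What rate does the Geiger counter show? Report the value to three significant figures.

Distance alone: 493 × (0.520/2.60)² = 493 × 0.04000 = 19.72 mGy/h.
Shield: 22.0/6.30 = 3.492 half-value layers → attenuation 2^(−3.492) = 0.08888.
Combined: 19.72 × 0.08888 = 1.753 mGy/h.

1.75 mGy/h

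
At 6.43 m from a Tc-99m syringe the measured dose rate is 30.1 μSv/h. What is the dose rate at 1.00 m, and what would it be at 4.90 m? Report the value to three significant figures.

1240 μSv/h; 51.8 μSv/h

By the inverse-square law,
At 1.00 m: 30.1 × (6.43/1.00)² = 30.1 × 41.34 = 1244 μSv/h
At 4.90 m: (1.00/4.90)² = 0.04165, so 1244 × 0.04165 = 51.81 μSv/h.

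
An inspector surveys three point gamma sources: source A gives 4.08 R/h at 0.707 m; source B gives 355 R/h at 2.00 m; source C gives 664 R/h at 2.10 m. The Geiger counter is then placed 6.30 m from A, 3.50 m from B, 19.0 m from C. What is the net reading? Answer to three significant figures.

124 R/h

Each source contributes Iᵢ·(dᵢ/rᵢ)²; contributions add.
A: 4.08 × (0.707/6.30)² = 0.05138 R/h
B: 355 × (2.00/3.50)² = 115.9 R/h
C: 664 × (2.10/19.0)² = 8.111 R/h
Total = 0.05138 + 115.9 + 8.111 = 124.1 R/h.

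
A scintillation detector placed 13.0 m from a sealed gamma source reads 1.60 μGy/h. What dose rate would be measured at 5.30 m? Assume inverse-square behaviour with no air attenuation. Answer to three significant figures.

9.63 μGy/h

By the inverse-square law, scaling from 13.0 m to 5.30 m:
1.60 × (13.0/5.30)² = 1.60 × 6.016 = 9.626 μGy/h.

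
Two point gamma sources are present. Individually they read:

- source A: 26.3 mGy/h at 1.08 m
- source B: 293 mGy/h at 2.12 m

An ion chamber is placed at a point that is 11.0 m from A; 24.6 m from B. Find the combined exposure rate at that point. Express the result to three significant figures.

2.43 mGy/h

Each source contributes Iᵢ·(dᵢ/rᵢ)²; contributions add.
A: 26.3 × (1.08/11.0)² = 0.2535 mGy/h
B: 293 × (2.12/24.6)² = 2.176 mGy/h
Total = 0.2535 + 2.176 = 2.429 mGy/h.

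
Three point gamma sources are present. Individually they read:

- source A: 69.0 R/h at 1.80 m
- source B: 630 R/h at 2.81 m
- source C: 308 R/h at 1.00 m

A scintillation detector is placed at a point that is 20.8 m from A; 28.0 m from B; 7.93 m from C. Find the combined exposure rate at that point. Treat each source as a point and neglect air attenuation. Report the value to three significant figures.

By superposition, sum each source's inverse-square contribution:
A: 69.0 × (1.80/20.8)² = 0.5167 R/h
B: 630 × (2.81/28.0)² = 6.345 R/h
C: 308 × (1.00/7.93)² = 4.898 R/h
Total = 0.5167 + 6.345 + 4.898 = 11.76 R/h.

11.8 R/h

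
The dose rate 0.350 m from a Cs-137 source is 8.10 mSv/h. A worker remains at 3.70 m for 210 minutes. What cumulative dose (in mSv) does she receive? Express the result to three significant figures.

Intensity scales as (d₁/d₂)², so rate at 3.70 m:
8.10 × (0.350/3.70)² = 8.10 × 0.008948 = 0.07248 mSv/h.
Dose = rate × time = 0.07248 mSv/h × 3.500 h = 0.2537 mSv.

0.254 mSv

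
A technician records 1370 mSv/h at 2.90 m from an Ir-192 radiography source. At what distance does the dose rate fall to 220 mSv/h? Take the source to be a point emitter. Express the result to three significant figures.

Intensity scales as (d₁/d₂)², so d₂ = d₁·√(I₁/I₂).
I₁/I₂ = 1370/220 = 6.227, so d₂ = 2.90 × √6.227 = 7.237 m.

7.24 m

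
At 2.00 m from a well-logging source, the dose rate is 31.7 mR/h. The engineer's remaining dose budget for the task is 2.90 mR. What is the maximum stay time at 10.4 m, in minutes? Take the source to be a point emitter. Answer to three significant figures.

148 min

Intensity scales as (d₁/d₂)², so rate at 10.4 m:
31.7 × (2.00/10.4)² = 31.7 × 0.03698 = 1.172 mR/h.
Stay time = 2.90 mR ÷ 1.172 mR/h = 2.474 h = 148.4 min.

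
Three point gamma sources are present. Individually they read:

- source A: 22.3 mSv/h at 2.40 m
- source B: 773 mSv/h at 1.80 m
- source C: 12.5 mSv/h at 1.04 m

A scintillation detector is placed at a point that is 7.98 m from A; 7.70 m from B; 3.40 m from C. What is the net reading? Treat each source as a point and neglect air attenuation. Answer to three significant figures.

45.4 mSv/h

Each source contributes Iᵢ·(dᵢ/rᵢ)²; contributions add.
A: 22.3 × (2.40/7.98)² = 2.017 mSv/h
B: 773 × (1.80/7.70)² = 42.24 mSv/h
C: 12.5 × (1.04/3.40)² = 1.170 mSv/h
Total = 2.017 + 42.24 + 1.170 = 45.43 mSv/h.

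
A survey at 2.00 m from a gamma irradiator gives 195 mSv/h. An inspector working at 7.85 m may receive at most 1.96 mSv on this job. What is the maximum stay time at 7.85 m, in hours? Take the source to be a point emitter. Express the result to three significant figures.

0.155 h

Since intensity falls as 1/r², rate at 7.85 m:
(2.00/7.85)² = 0.06491, so 195 × 0.06491 = 12.66 mSv/h.
Stay time = 1.96 mSv ÷ 12.66 mSv/h = 0.1548 h.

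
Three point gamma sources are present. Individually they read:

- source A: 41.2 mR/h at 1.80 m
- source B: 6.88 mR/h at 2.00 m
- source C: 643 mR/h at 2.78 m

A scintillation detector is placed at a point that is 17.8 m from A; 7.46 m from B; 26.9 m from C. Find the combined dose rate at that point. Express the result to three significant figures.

By superposition, sum each source's inverse-square contribution:
A: 41.2 × (1.80/17.8)² = 0.4213 mR/h
B: 6.88 × (2.00/7.46)² = 0.4945 mR/h
C: 643 × (2.78/26.9)² = 6.867 mR/h
Total = 0.4213 + 0.4945 + 6.867 = 7.783 mR/h.

7.78 mR/h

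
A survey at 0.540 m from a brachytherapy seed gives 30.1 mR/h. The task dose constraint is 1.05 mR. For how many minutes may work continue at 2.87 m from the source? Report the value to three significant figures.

59.1 min

Using I₁d₁² = I₂d₂², rate at 2.87 m:
(0.540/2.87)² = 0.03540, so 30.1 × 0.03540 = 1.066 mR/h.
Stay time = 1.05 mR ÷ 1.066 mR/h = 0.9850 h = 59.10 min.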